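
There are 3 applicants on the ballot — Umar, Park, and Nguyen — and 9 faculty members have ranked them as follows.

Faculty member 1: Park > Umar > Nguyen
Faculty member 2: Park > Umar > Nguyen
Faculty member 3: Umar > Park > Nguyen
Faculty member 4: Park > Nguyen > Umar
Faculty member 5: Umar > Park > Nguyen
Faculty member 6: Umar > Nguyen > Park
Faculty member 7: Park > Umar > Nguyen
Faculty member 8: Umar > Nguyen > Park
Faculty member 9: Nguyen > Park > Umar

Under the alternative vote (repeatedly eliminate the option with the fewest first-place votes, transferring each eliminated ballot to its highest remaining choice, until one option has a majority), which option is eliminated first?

Round 1: Umar 4, Park 4, Nguyen 1. Nguyen has the fewest and is eliminated.
Round 2: Park 5, Umar 4. Park has a majority.

Nguyen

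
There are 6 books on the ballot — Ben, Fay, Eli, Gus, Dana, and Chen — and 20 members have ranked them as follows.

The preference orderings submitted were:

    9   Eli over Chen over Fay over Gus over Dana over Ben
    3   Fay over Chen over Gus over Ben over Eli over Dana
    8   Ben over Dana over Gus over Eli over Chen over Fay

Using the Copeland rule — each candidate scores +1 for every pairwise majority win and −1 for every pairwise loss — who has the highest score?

Pairwise results:
  Ben vs Fay: Fay wins 12–8.
  Ben vs Eli: Ben wins 11–9.
  Ben vs Gus: Gus wins 12–8.
  Ben vs Dana: Ben wins 11–9.
  Ben vs Chen: Chen wins 12–8.
  Fay vs Eli: Eli wins 17–3.
  Fay vs Gus: Fay wins 12–8.
  Fay vs Dana: Fay wins 12–8.
  Fay vs Chen: Chen wins 17–3.
  Eli vs Gus: Gus wins 11–9.
  Eli vs Dana: Eli wins 12–8.
  Eli vs Chen: Eli wins 17–3.
  Gus vs Dana: Gus wins 12–8.
  Gus vs Chen: Chen wins 12–8.
  Dana vs Chen: Chen wins 12–8.
Copeland scores (wins − losses):
  Ben: 2 − 3 = -1
  Fay: 3 − 2 = 1
  Eli: 3 − 2 = 1
  Gus: 3 − 2 = 1
  Dana: 0 − 5 = -5
  Chen: 4 − 1 = 3
Chen has the best Copeland score.

Chen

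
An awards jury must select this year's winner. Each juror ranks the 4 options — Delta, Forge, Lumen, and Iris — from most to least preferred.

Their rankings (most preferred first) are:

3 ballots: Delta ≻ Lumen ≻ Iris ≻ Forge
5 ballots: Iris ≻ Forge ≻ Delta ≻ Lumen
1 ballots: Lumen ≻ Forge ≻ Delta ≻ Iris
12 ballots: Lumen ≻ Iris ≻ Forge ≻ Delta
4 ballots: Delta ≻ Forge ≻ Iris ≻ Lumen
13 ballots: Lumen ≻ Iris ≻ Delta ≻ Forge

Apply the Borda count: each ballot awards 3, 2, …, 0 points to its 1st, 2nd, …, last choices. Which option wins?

Borda scores:
  Delta: 3·3 + 5·1 + 1 + 12·0 + 4·3 + 13·1 = 40
  Forge: 3·0 + 5·2 + 2 + 12·1 + 4·2 + 13·0 = 32
  Lumen: 3·2 + 5·0 + 3 + 12·3 + 4·0 + 13·3 = 84
  Iris: 3·1 + 5·3 + 0 + 12·2 + 4·1 + 13·2 = 72
Lumen has the highest total.

Lumen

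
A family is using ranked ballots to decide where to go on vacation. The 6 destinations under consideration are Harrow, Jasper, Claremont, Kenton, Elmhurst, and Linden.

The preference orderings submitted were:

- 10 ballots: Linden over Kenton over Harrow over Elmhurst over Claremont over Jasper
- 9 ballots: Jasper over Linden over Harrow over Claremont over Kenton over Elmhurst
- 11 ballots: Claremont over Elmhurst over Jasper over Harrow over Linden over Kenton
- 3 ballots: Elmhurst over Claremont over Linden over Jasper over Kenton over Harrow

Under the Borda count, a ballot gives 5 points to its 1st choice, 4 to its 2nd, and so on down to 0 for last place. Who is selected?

Borda scores:
  Harrow: 10·3 + 9·3 + 11·2 + 3·0 = 79
  Jasper: 10·0 + 9·5 + 11·3 + 3·2 = 84
  Claremont: 10·1 + 9·2 + 11·5 + 3·4 = 95
  Kenton: 10·4 + 9·1 + 11·0 + 3·1 = 52
  Elmhurst: 10·2 + 9·0 + 11·4 + 3·5 = 79
  Linden: 10·5 + 9·4 + 11·1 + 3·3 = 106
Linden has the highest total.

Linden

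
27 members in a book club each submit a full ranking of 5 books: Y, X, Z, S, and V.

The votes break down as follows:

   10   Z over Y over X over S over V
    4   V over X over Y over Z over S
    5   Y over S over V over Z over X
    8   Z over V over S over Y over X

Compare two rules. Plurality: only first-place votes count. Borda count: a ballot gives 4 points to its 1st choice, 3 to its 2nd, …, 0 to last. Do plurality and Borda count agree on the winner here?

Plurality first-place counts: Y 5, X 0, Z 18, S 0, V 4 → Z.
Borda totals: Y 66, X 32, Z 81, S 41, V 50 → Z.
The two rules agree on Z.

Yes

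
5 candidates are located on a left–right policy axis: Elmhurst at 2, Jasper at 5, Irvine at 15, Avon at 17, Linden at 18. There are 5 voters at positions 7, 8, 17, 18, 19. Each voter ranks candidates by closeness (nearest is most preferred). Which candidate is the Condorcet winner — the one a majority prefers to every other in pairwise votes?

With single-peaked preferences on a line, the Condorcet winner is the candidate closest to the median voter.
The median voter (position 17) is closest to Avon at 17.
Check: Avon vs Jasper — voters closer to Avon: 3 of 5.

Avon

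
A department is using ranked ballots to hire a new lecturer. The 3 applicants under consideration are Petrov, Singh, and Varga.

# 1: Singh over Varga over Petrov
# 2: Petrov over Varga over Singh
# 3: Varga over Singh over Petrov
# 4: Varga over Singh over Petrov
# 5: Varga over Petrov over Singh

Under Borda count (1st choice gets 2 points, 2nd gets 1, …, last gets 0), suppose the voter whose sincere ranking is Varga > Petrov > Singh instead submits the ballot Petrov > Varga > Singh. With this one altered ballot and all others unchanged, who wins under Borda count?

Borda totals with the altered ballot: Petrov 4, Singh 4, Varga 7.
The winner is unchanged: still Varga.

Varga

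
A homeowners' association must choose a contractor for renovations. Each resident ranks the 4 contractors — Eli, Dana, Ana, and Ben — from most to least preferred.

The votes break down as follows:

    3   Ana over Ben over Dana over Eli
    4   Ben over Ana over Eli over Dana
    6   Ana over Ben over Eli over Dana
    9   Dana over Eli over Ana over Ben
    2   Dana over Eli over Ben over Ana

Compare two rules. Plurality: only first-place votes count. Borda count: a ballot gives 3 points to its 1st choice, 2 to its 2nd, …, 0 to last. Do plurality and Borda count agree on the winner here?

Plurality first-place counts: Eli 0, Dana 11, Ana 9, Ben 4 → Dana.
Borda totals: Eli 32, Dana 36, Ana 44, Ben 32 → Ana.
The two rules disagree: plurality picks Dana, Borda picks Ana.

No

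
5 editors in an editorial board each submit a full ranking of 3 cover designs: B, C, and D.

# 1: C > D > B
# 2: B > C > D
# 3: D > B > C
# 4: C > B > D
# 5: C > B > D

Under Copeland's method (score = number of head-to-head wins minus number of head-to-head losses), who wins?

Pairwise results:
  B vs C: C wins 3–2.
  B vs D: B wins 3–2.
  C vs D: C wins 4–1.
Copeland scores (wins − losses):
  B: 1 − 1 = 0
  C: 2 − 0 = 2
  D: 0 − 2 = -2
C has the best Copeland score.

C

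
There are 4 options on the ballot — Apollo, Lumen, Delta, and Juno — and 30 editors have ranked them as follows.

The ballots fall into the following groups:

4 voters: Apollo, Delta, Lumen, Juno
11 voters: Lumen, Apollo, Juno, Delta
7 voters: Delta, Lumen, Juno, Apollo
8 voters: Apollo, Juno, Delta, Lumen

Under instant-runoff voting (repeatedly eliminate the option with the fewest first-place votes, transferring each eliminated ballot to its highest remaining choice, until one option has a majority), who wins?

Lumen

Round 1: Apollo 12, Lumen 11, Delta 7, Juno 0. Juno has the fewest and is eliminated.
Round 2: Apollo 12, Lumen 11, Delta 7. Delta has the fewest and is eliminated.
Round 3: Lumen 18, Apollo 12. Lumen has a majority.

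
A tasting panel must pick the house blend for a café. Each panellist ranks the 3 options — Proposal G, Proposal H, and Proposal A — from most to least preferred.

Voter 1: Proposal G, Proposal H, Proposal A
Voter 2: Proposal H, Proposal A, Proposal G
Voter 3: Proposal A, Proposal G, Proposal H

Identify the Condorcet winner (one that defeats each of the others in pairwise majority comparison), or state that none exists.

There is no Condorcet winner

Head-to-head results (3 voters total):
Proposal G vs Proposal H: Proposal G wins 2–1.
Proposal G vs Proposal A: Proposal A wins 2–1.
Proposal H vs Proposal A: Proposal H wins 2–1.
No candidate beats all others: Proposal G beats Proposal H beats Proposal A beats Proposal G, a majority cycle.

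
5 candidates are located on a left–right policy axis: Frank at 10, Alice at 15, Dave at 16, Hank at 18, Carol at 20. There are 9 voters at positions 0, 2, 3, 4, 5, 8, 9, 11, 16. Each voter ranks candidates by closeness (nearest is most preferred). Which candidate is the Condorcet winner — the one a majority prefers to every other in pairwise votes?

With single-peaked preferences on a line, the Condorcet winner is the candidate closest to the median voter.
The median voter (position 5) is closest to Frank at 10.
Check: Frank vs Dave — voters closer to Frank: 8 of 9.

Frank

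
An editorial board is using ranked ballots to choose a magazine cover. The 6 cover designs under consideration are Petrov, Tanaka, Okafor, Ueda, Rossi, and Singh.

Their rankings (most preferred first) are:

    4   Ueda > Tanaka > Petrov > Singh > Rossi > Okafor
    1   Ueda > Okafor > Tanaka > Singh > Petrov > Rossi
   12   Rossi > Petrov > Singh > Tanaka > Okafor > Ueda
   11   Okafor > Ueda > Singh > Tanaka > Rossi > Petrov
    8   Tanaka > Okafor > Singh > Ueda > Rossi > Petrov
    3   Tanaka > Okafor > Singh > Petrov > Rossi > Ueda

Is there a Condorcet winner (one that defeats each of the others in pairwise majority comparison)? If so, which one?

Head-to-head results (39 voters total):
Petrov vs Tanaka: Tanaka wins 27–12.
Petrov vs Okafor: Okafor wins 23–16.
Petrov vs Ueda: Ueda wins 24–15.
Petrov vs Rossi: Rossi wins 31–8.
Petrov vs Singh: Singh wins 23–16.
Tanaka vs Okafor: Tanaka wins 27–12.
Tanaka vs Ueda: Tanaka wins 23–16.
Tanaka vs Rossi: Tanaka wins 27–12.
Tanaka vs Singh: Singh wins 23–16.
Okafor vs Ueda: Okafor wins 34–5.
Okafor vs Rossi: Okafor wins 23–16.
Okafor vs Singh: Okafor wins 23–16.
Ueda vs Rossi: Ueda wins 24–15.
Ueda vs Singh: Singh wins 23–16.
Rossi vs Singh: Singh wins 27–12.
No candidate beats all others: Tanaka beats Okafor beats Singh beats Tanaka, a majority cycle.

There is no Condorcet winner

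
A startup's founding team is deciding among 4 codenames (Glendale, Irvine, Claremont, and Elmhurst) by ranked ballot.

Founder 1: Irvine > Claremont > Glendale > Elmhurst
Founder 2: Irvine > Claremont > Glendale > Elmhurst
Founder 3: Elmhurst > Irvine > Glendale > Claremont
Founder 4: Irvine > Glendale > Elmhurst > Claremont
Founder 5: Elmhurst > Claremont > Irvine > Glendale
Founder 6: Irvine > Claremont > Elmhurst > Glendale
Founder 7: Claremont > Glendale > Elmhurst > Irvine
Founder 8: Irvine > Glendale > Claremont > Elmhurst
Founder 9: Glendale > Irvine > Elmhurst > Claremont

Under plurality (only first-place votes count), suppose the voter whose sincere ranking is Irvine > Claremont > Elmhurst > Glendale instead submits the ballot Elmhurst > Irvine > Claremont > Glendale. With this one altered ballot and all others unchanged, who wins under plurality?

First-place totals with the altered ballot: Glendale 1, Irvine 4, Claremont 1, Elmhurst 3.
The winner is unchanged: still Irvine.

Irvine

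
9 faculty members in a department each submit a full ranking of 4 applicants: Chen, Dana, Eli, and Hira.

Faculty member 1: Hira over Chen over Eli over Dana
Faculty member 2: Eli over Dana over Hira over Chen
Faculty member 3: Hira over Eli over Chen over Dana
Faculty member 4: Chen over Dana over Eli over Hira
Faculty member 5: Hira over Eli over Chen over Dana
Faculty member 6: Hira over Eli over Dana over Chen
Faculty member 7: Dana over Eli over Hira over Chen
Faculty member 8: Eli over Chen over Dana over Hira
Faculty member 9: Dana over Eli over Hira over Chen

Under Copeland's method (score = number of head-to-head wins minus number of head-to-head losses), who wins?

Pairwise results:
  Chen vs Dana: Chen wins 5–4.
  Chen vs Eli: Eli wins 7–2.
  Chen vs Hira: Hira wins 7–2.
  Dana vs Eli: Eli wins 6–3.
  Dana vs Hira: Dana wins 5–4.
  Eli vs Hira: Eli wins 5–4.
Copeland scores (wins − losses):
  Chen: 1 − 2 = -1
  Dana: 1 − 2 = -1
  Eli: 3 − 0 = 3
  Hira: 1 − 2 = -1
Eli has the best Copeland score.

Eli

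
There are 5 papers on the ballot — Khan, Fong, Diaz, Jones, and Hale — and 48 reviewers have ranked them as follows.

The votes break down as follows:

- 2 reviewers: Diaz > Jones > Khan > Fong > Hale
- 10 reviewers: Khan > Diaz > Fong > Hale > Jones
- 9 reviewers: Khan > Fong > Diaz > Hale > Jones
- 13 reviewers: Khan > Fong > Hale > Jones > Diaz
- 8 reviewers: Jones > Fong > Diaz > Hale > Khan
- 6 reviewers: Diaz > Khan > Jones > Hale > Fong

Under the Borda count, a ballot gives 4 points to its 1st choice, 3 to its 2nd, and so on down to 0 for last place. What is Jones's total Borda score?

Borda scores:
  Khan: 2·2 + 10·4 + 9·4 + 13·4 + 8·0 + 6·3 = 150
  Fong: 2·1 + 10·2 + 9·3 + 13·3 + 8·3 + 6·0 = 112
  Diaz: 2·4 + 10·3 + 9·2 + 13·0 + 8·2 + 6·4 = 96
  Jones: 2·3 + 10·0 + 9·0 + 13·1 + 8·4 + 6·2 = 63
  Hale: 2·0 + 10·1 + 9·1 + 13·2 + 8·1 + 6·1 = 59

63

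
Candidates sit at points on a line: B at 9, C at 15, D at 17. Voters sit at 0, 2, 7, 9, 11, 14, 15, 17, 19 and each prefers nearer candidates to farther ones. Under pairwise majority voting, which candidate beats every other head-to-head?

B

With single-peaked preferences on a line, the Condorcet winner is the candidate closest to the median voter.
The median voter (position 11) is closest to B at 9.
Check: B vs C — voters closer to B: 5 of 9.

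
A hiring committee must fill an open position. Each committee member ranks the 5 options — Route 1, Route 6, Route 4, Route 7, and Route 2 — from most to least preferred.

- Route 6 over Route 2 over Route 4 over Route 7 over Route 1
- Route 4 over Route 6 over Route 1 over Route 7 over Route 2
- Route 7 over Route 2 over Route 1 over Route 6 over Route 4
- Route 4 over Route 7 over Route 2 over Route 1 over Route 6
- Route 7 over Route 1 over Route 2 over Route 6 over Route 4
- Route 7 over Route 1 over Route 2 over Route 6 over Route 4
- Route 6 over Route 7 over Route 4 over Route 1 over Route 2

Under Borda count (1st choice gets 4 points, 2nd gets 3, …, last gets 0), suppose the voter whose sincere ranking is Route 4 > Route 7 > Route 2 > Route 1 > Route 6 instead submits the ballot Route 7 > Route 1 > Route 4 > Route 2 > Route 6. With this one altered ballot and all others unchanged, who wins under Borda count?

Borda totals with the altered ballot: Route 1 14, Route 6 14, Route 4 10, Route 7 21, Route 2 11.
The winner is unchanged: still Route 7.

Route 7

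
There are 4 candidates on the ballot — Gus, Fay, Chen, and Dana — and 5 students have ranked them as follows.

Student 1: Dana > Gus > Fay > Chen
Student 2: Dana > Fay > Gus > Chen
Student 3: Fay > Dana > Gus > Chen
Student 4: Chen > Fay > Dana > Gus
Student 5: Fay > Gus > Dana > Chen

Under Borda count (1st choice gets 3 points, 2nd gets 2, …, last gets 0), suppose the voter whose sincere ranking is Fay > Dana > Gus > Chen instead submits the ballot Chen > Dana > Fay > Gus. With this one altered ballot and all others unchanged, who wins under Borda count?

Dana

Borda totals with the altered ballot: Gus 5, Fay 9, Chen 6, Dana 10.
The switch changes the winner from Fay to Dana.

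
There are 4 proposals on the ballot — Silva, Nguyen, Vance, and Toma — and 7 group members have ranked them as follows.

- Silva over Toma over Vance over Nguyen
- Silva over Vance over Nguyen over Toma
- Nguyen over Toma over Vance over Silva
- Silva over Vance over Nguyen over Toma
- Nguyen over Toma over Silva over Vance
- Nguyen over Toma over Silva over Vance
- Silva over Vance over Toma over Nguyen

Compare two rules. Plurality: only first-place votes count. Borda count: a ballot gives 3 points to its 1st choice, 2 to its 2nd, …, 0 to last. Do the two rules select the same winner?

Plurality first-place counts: Silva 4, Nguyen 3, Vance 0, Toma 0 → Silva.
Borda totals: Silva 14, Nguyen 11, Vance 8, Toma 9 → Silva.
The two rules agree on Silva.

Yes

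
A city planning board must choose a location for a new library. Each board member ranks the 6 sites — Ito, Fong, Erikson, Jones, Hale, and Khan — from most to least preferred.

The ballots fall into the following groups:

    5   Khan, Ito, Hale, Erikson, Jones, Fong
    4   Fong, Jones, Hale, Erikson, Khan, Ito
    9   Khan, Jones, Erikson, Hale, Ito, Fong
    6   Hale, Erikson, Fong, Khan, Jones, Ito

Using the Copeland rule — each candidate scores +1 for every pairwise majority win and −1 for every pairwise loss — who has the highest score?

Khan

Pairwise results:
  Ito vs Fong: Ito wins 14–10.
  Ito vs Erikson: Erikson wins 19–5.
  Ito vs Jones: Jones wins 19–5.
  Ito vs Hale: Hale wins 19–5.
  Ito vs Khan: Khan wins 24–0.
  Fong vs Erikson: Erikson wins 20–4.
  Fong vs Jones: Jones wins 14–10.
  Fong vs Hale: Hale wins 20–4.
  Fong vs Khan: Khan wins 14–10.
  Erikson vs Jones: Jones wins 13–11.
  Erikson vs Hale: Hale wins 15–9.
  Erikson vs Khan: Khan wins 14–10.
  Jones vs Hale: Jones wins 13–11.
  Jones vs Khan: Khan wins 20–4.
  Hale vs Khan: Khan wins 14–10.
Copeland scores (wins − losses):
  Ito: 1 − 4 = -3
  Fong: 0 − 5 = -5
  Erikson: 2 − 3 = -1
  Jones: 4 − 1 = 3
  Hale: 3 − 2 = 1
  Khan: 5 − 0 = 5
Khan has the best Copeland score.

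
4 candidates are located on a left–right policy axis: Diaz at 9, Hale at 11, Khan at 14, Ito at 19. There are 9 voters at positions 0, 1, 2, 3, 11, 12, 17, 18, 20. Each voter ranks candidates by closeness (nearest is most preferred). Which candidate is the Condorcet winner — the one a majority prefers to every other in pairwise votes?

With single-peaked preferences on a line, the Condorcet winner is the candidate closest to the median voter.
The median voter (position 11) is closest to Hale at 11.
Check: Hale vs Diaz — voters closer to Hale: 5 of 9.

Hale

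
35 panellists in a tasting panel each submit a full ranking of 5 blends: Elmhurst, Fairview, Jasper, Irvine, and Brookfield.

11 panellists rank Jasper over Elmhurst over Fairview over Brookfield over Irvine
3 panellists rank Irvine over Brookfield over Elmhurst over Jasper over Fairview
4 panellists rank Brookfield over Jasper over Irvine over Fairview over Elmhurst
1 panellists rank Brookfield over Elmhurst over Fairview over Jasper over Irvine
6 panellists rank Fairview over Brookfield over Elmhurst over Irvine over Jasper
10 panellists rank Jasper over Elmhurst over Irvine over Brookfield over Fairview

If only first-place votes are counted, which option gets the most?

First-place vote totals:
  Elmhurst: 0
  Fairview: 6
  Jasper: 21
  Irvine: 3
  Brookfield: 5
Jasper has the most first-place votes.

Jasper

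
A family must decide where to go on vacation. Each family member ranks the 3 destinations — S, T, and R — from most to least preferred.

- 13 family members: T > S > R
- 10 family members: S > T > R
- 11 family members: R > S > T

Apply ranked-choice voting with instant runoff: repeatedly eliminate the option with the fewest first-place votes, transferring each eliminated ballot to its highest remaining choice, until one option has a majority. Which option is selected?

T

Round 1: T 13, R 11, S 10. S has the fewest and is eliminated.
Round 2: T 23, R 11. T has a majority.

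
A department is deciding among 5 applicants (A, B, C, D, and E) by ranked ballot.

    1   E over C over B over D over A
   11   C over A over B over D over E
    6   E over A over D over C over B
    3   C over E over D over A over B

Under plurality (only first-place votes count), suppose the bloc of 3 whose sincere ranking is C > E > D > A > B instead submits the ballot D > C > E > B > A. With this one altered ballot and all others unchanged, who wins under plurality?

First-place totals with the altered ballot: A 0, B 0, C 11, D 3, E 7.
The winner is unchanged: still C.

C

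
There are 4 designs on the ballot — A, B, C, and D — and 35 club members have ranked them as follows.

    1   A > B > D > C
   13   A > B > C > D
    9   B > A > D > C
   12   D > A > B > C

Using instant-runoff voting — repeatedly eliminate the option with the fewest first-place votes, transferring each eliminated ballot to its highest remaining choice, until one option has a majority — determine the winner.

A

Round 1: A 14, D 12, B 9, C 0. C has the fewest and is eliminated.
Round 2: A 14, D 12, B 9. B has the fewest and is eliminated.
Round 3: A 23, D 12. A has a majority.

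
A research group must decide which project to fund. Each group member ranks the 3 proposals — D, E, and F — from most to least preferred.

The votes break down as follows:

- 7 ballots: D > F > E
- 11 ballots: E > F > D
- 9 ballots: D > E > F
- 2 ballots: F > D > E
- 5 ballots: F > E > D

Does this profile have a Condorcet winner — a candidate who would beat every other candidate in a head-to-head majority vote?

Head-to-head results (34 voters total):
D vs E: D wins 18–16.
D vs F: F wins 18–16.
E vs F: E wins 20–14.
No candidate beats all others: D beats E beats F beats D, a majority cycle.

No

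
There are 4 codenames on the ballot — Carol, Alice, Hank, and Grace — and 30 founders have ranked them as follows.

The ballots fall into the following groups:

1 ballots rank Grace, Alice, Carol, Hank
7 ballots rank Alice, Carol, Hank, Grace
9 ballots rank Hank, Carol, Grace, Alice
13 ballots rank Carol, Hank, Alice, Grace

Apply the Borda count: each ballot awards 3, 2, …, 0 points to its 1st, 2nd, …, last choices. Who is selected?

Carol

Borda scores:
  Carol: 1 + 7·2 + 9·2 + 13·3 = 72
  Alice: 2 + 7·3 + 9·0 + 13·1 = 36
  Hank: 0 + 7·1 + 9·3 + 13·2 = 60
  Grace: 3 + 7·0 + 9·1 + 13·0 = 12
Carol has the highest total.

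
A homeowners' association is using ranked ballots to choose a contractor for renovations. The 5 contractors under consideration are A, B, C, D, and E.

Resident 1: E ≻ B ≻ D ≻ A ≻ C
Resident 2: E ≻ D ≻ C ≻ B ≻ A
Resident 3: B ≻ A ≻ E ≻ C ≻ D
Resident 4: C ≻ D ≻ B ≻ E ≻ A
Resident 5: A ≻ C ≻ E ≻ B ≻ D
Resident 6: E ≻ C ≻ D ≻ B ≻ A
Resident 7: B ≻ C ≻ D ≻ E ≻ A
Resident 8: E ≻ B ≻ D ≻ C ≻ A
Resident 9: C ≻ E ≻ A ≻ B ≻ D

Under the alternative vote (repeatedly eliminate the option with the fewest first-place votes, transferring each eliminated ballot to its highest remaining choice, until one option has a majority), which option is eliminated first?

D

Round 1: E 4, B 2, C 2, A 1, D 0. D has the fewest and is eliminated.
Round 2: E 4, B 2, C 2, A 1. A has the fewest and is eliminated.
Round 3: E 4, C 3, B 2. B has the fewest and is eliminated.
Round 4: E 5, C 4. E has a majority.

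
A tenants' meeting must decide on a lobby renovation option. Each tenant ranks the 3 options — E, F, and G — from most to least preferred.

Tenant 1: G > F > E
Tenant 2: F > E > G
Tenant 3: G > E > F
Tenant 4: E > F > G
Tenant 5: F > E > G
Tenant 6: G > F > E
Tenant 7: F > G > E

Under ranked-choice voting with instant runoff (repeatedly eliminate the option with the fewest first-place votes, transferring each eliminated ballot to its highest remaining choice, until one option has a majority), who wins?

Round 1: F 3, G 3, E 1. E has the fewest and is eliminated.
Round 2: F 4, G 3. F has a majority.

F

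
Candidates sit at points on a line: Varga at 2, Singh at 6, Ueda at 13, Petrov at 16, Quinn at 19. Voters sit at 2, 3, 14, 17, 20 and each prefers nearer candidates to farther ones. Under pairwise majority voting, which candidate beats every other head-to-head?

With single-peaked preferences on a line, the Condorcet winner is the candidate closest to the median voter.
The median voter (position 14) is closest to Ueda at 13.
Check: Ueda vs Varga — voters closer to Ueda: 3 of 5.

Ueda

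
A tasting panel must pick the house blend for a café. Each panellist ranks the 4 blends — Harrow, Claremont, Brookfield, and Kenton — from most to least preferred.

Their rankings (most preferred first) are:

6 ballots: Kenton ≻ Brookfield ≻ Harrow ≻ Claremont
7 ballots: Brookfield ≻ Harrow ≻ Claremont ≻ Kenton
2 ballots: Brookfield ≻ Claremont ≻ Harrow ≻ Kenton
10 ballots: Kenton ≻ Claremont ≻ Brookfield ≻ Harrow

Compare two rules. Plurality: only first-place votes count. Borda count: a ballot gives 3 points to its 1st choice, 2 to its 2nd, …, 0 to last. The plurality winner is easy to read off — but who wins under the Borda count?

Brookfield

Plurality first-place counts: Harrow 0, Claremont 0, Brookfield 9, Kenton 16 → Kenton.
Borda totals: Harrow 22, Claremont 31, Brookfield 49, Kenton 48 → Brookfield.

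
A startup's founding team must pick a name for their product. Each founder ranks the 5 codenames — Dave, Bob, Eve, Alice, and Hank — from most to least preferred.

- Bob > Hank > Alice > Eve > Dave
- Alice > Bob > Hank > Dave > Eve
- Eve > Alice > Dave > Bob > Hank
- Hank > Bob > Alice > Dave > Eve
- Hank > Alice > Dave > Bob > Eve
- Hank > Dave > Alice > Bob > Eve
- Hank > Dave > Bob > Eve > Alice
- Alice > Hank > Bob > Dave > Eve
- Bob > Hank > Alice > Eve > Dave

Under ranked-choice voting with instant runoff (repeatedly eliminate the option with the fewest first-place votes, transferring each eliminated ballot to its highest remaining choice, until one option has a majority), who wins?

Hank

Round 1: Hank 4, Bob 2, Alice 2, Eve 1, Dave 0. Dave has the fewest and is eliminated.
Round 2: Hank 4, Bob 2, Alice 2, Eve 1. Eve has the fewest and is eliminated.
Round 3: Hank 4, Alice 3, Bob 2. Bob has the fewest and is eliminated.
Round 4: Hank 6, Alice 3. Hank has a majority.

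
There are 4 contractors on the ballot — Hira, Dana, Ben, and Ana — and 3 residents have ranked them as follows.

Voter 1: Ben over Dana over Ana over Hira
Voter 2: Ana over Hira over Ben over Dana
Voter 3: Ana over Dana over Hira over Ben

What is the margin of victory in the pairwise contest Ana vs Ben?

1

Ballots ranking Ana above Ben: 2.
Ballots ranking Ben above Ana: 1.
Ana wins 2–1, a margin of 1.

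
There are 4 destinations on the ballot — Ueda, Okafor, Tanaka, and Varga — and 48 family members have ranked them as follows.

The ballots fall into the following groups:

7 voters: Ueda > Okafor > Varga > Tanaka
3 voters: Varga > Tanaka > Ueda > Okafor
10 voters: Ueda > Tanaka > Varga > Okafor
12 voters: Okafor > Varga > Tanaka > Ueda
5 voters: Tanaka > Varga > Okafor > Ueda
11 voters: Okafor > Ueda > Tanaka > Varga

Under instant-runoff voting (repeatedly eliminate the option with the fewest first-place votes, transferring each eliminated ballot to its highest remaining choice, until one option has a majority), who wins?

Okafor

Round 1: Okafor 23, Ueda 17, Tanaka 5, Varga 3. Varga has the fewest and is eliminated.
Round 2: Okafor 23, Ueda 17, Tanaka 8. Tanaka has the fewest and is eliminated.
Round 3: Okafor 28, Ueda 20. Okafor has a majority.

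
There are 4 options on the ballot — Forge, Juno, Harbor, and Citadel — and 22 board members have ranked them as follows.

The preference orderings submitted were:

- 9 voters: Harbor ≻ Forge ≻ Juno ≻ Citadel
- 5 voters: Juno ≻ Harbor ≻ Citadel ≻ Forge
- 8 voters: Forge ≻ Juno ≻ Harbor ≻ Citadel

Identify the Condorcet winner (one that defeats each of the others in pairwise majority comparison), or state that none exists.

No Condorcet winner

Head-to-head results (22 voters total):
Forge vs Juno: Forge wins 17–5.
Forge vs Harbor: Harbor wins 14–8.
Forge vs Citadel: Forge wins 17–5.
Juno vs Harbor: Juno wins 13–9.
Juno vs Citadel: Juno wins 22–0.
Harbor vs Citadel: Harbor wins 22–0.
No candidate beats all others: Forge beats Juno beats Harbor beats Forge, a majority cycle.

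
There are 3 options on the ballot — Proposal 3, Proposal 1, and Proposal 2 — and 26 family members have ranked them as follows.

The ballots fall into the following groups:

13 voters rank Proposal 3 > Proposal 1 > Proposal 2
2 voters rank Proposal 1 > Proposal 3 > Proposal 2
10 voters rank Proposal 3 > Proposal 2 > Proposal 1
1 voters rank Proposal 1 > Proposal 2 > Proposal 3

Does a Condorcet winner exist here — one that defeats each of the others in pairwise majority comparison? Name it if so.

Proposal 3

Head-to-head results (26 voters total):
Proposal 3 vs Proposal 1: Proposal 3 wins 23–3.
Proposal 3 vs Proposal 2: Proposal 3 wins 25–1.
Proposal 1 vs Proposal 2: Proposal 1 wins 16–10.
Proposal 3 beats each rival — Proposal 1 (23–3), Proposal 2 (25–1) — so Proposal 3 is the Condorcet winner.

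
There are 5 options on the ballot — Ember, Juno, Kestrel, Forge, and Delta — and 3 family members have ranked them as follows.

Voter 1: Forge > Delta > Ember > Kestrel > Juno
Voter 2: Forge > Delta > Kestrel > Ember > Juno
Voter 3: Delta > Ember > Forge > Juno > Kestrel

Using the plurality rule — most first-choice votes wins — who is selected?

First-place vote totals:
  Ember: 0
  Juno: 0
  Kestrel: 0
  Forge: 2
  Delta: 1
Forge has the most first-place votes.

Forge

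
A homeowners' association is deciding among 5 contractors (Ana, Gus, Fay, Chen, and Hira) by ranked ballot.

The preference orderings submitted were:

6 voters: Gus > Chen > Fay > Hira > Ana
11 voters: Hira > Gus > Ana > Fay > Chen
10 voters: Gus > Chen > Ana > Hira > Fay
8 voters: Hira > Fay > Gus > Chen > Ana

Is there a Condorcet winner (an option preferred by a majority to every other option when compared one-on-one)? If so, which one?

Hira

Head-to-head results (35 voters total):
Ana vs Gus: Gus wins 35–0.
Ana vs Fay: Ana wins 21–14.
Ana vs Chen: Chen wins 24–11.
Ana vs Hira: Hira wins 25–10.
Gus vs Fay: Gus wins 27–8.
Gus vs Chen: Gus wins 35–0.
Gus vs Hira: Hira wins 19–16.
Fay vs Chen: Fay wins 19–16.
Fay vs Hira: Hira wins 29–6.
Chen vs Hira: Hira wins 19–16.
Hira beats each rival — Ana (25–10), Gus (19–16), Fay (29–6), Chen (19–16) — so Hira is the Condorcet winner.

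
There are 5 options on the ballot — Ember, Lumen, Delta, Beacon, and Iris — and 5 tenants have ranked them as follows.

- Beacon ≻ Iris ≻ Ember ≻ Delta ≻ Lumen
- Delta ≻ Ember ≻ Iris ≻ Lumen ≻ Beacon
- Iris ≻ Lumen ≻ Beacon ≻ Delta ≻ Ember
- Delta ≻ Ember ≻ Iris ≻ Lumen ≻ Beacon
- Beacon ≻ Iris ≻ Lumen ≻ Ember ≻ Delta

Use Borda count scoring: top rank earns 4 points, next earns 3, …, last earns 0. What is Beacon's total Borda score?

Borda scores:
  Ember: 2 + 3 + 0 + 3 + 1 = 9
  Lumen: 0 + 1 + 3 + 1 + 2 = 7
  Delta: 1 + 4 + 1 + 4 + 0 = 10
  Beacon: 4 + 0 + 2 + 0 + 4 = 10
  Iris: 3 + 2 + 4 + 2 + 3 = 14

10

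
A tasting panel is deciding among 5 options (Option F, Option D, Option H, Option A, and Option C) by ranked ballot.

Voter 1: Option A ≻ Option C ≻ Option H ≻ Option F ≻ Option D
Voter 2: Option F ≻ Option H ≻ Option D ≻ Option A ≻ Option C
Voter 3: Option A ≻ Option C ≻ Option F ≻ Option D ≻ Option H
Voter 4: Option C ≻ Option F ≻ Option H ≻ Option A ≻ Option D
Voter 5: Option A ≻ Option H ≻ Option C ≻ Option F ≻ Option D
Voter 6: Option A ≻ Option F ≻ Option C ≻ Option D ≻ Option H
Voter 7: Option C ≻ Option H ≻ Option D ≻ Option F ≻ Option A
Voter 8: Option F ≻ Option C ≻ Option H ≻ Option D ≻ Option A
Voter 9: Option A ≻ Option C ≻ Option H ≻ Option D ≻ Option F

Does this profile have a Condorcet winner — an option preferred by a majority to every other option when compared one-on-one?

Head-to-head results (9 voters total):
Option F vs Option D: Option F wins 7–2.
Option F vs Option H: Option F wins 5–4.
Option F vs Option A: Option A wins 5–4.
Option F vs Option C: Option C wins 6–3.
Option D vs Option H: Option H wins 7–2.
Option D vs Option A: Option A wins 6–3.
Option D vs Option C: Option C wins 8–1.
Option H vs Option A: Option A wins 5–4.
Option H vs Option C: Option C wins 7–2.
Option A vs Option C: Option A wins 6–3.
Option A beats each rival — Option F (5–4), Option D (6–3), Option H (5–4), Option C (6–3) — so Option A is the Condorcet winner.

Yes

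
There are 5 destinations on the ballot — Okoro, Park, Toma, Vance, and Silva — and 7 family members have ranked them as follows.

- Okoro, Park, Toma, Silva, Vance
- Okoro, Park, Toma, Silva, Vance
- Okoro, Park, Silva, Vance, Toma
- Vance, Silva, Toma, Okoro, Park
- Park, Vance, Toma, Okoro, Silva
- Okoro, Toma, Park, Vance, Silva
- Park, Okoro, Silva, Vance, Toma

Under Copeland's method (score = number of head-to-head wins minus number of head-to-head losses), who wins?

Okoro

Pairwise results:
  Okoro vs Park: Okoro wins 5–2.
  Okoro vs Toma: Okoro wins 5–2.
  Okoro vs Vance: Okoro wins 5–2.
  Okoro vs Silva: Okoro wins 6–1.
  Park vs Toma: Park wins 5–2.
  Park vs Vance: Park wins 6–1.
  Park vs Silva: Park wins 6–1.
  Toma vs Vance: Vance wins 4–3.
  Toma vs Silva: Toma wins 4–3.
  Vance vs Silva: Silva wins 4–3.
Copeland scores (wins − losses):
  Okoro: 4 − 0 = 4
  Park: 3 − 1 = 2
  Toma: 1 − 3 = -2
  Vance: 1 − 3 = -2
  Silva: 1 − 3 = -2
Okoro has the best Copeland score.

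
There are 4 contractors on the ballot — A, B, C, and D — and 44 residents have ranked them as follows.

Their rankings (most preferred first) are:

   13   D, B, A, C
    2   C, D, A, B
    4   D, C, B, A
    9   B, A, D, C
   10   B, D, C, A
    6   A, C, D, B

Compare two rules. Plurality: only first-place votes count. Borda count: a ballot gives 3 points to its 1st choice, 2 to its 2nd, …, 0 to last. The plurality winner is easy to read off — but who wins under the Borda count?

D

Plurality first-place counts: A 6, B 19, C 2, D 17 → B.
Borda totals: A 51, B 87, C 36, D 90 → D.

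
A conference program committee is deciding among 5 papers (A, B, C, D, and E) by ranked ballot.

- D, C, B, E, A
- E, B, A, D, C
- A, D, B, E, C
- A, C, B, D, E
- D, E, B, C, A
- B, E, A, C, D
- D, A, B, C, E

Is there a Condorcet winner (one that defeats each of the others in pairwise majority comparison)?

No

Head-to-head results (7 voters total):
A vs B: B wins 4–3.
A vs C: A wins 5–2.
A vs D: A wins 4–3.
A vs E: E wins 4–3.
B vs C: B wins 5–2.
B vs D: D wins 4–3.
B vs E: B wins 5–2.
C vs D: D wins 5–2.
C vs E: E wins 4–3.
D vs E: D wins 5–2.
No candidate beats all others: A beats D beats B beats A, a majority cycle.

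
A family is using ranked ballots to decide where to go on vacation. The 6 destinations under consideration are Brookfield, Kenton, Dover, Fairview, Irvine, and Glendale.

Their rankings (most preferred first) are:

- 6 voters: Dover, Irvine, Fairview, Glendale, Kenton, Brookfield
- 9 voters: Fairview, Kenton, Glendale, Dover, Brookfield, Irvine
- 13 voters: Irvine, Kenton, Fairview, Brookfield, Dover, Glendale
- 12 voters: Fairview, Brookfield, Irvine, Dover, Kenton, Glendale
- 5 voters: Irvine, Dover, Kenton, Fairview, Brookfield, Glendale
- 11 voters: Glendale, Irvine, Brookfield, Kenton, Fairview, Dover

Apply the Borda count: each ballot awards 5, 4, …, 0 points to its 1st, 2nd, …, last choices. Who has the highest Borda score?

Irvine

Borda scores:
  Brookfield: 6·0 + 9·1 + 13·2 + 12·4 + 5·1 + 11·3 = 121
  Kenton: 6·1 + 9·4 + 13·4 + 12·1 + 5·3 + 11·2 = 143
  Dover: 6·5 + 9·2 + 13·1 + 12·2 + 5·4 + 11·0 = 105
  Fairview: 6·3 + 9·5 + 13·3 + 12·5 + 5·2 + 11·1 = 183
  Irvine: 6·4 + 9·0 + 13·5 + 12·3 + 5·5 + 11·4 = 194
  Glendale: 6·2 + 9·3 + 13·0 + 12·0 + 5·0 + 11·5 = 94
Irvine has the highest total.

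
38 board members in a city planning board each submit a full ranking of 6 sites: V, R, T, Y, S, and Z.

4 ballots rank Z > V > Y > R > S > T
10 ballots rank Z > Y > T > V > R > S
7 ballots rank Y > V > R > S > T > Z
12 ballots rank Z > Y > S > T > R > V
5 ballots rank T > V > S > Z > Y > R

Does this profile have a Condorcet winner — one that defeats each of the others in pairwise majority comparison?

Yes

Head-to-head results (38 voters total):
V vs R: V wins 26–12.
V vs T: T wins 27–11.
V vs Y: Y wins 29–9.
V vs S: V wins 26–12.
V vs Z: Z wins 26–12.
R vs T: T wins 27–11.
R vs Y: Y wins 38–0.
R vs S: R wins 21–17.
R vs Z: Z wins 31–7.
T vs Y: Y wins 33–5.
T vs S: S wins 23–15.
T vs Z: Z wins 26–12.
Y vs S: Y wins 33–5.
Y vs Z: Z wins 31–7.
S vs Z: Z wins 26–12.
Z beats each rival — V (26–12), R (31–7), T (26–12), Y (31–7), S (26–12) — so Z is the Condorcet winner.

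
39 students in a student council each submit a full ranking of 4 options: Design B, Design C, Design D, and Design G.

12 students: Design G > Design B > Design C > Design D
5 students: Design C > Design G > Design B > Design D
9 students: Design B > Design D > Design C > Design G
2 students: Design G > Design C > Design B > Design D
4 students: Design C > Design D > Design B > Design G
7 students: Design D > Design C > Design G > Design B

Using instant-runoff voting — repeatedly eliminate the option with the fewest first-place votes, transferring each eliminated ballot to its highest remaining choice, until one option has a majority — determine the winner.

Round 1: Design G 14, Design B 9, Design C 9, Design D 7. Design D has the fewest and is eliminated.
Round 2: Design C 16, Design G 14, Design B 9. Design B has the fewest and is eliminated.
Round 3: Design C 25, Design G 14. Design C has a majority.

Design C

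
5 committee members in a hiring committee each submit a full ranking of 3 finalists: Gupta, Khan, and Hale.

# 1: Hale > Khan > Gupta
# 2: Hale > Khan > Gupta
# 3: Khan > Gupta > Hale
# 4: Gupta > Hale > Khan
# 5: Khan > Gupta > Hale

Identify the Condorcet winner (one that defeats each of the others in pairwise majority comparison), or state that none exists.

Head-to-head results (5 voters total):
Gupta vs Khan: Khan wins 4–1.
Gupta vs Hale: Gupta wins 3–2.
Khan vs Hale: Hale wins 3–2.
No candidate beats all others: Gupta beats Hale beats Khan beats Gupta, a majority cycle.

No Condorcet winner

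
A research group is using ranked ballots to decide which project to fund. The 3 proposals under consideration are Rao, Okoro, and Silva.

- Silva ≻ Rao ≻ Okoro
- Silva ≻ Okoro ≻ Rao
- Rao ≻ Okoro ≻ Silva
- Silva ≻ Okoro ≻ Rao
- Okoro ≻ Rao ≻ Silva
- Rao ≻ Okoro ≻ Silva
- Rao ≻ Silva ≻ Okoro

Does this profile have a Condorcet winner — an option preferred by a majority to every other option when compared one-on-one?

Head-to-head results (7 voters total):
Rao vs Okoro: Rao wins 4–3.
Rao vs Silva: Rao wins 4–3.
Okoro vs Silva: Silva wins 4–3.
Rao beats each rival — Okoro (4–3), Silva (4–3) — so Rao is the Condorcet winner.

Yes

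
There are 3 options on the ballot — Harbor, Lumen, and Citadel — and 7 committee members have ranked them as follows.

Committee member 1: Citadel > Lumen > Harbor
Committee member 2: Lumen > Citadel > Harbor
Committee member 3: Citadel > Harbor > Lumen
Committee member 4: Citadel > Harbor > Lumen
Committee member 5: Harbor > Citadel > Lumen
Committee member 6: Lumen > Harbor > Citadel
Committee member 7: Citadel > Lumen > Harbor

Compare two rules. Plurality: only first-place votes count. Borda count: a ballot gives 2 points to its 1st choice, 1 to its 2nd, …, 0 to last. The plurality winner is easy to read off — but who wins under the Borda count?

Citadel

Plurality first-place counts: Harbor 1, Lumen 2, Citadel 4 → Citadel.
Borda totals: Harbor 5, Lumen 6, Citadel 10 → Citadel.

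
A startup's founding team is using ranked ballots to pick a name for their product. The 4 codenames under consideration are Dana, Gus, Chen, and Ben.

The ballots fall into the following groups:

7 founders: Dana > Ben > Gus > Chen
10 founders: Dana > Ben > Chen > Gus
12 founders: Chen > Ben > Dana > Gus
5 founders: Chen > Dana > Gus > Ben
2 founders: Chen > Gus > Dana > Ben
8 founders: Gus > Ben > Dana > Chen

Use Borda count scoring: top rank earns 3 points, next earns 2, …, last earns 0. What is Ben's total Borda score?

Borda scores:
  Dana: 7·3 + 10·3 + 12·1 + 5·2 + 2·1 + 8·1 = 83
  Gus: 7·1 + 10·0 + 12·0 + 5·1 + 2·2 + 8·3 = 40
  Chen: 7·0 + 10·1 + 12·3 + 5·3 + 2·3 + 8·0 = 67
  Ben: 7·2 + 10·2 + 12·2 + 5·0 + 2·0 + 8·2 = 74

74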